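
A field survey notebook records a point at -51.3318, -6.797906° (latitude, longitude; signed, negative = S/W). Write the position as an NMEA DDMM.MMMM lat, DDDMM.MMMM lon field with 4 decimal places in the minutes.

Latitude is negative → S; |value| = 51.331800
φ: fractional part 0.331800 → 19.908000 minutes
Longitude is negative → W; |value| = 6.797906
Longitude: minutes = (6.797906 − 6) × 60 = 47.874360

5119.9080,S / 00647.8744,W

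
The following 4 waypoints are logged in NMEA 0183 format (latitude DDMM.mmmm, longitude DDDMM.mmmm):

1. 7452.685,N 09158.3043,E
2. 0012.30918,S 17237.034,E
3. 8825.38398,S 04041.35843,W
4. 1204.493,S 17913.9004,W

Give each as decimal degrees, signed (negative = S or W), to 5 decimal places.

1. 74.87808, 91.97174
2. -0.20515, 172.61723
3. -88.42307, -40.68931
4. -12.07488, -179.23167

Point 1:
  φ: degrees = first 2 digits = 74, minutes = 52.685; 74 + 52.685/60 = 74.878083
  N → positive
  Longitude: split at 3 digits → 091° and 58.3043′; 91 + 58.3043/60 = 91.971738
  E → positive
Point 2:
  φ: degrees = first 2 digits = 0, minutes = 12.30918; 0 + 12.30918/60 = 0.205153
  S → negative
  Longitude: degrees = first 3 digits = 172, minutes = 37.034; 172 + 37.034/60 = 172.617233
  E ⇒ keep positive
Point 3:
  φ: degrees = first 2 digits = 88, minutes = 25.38398; 88 + 25.38398/60 = 88.423066
  hemisphere S, so the sign is −
  Longitude: degrees = first 3 digits = 40, minutes = 41.35843; 40 + 41.35843/60 = 40.689307
  W → negative
Point 4:
  φ: degrees = first 2 digits = 12, minutes = 4.493; 12 + 4.493/60 = 12.074883
  hemisphere S, so the sign is −
  λ: split at 3 digits → 179° and 13.9004′; 179 + 13.9004/60 = 179.231673
  hemisphere W, so the sign is −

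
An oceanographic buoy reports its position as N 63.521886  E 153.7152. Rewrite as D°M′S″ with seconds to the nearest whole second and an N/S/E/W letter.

63°31′19″ N, 153°42′55″ E

Lat: 0.521886 × 60 = 31.31316′ → 31′, remainder × 60 = 18.79″
Lon: 0.715200° → 42.91200′; 0.91200 × 60 = 54.72″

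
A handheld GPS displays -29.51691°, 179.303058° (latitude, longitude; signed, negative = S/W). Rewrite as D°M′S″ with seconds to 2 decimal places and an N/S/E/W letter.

Latitude is negative → S; |value| = 29.516910
Lat: 0.516910° → 31.01460′; 0.01460 × 60 = 0.8760″
Lon: whole degrees 179; 18.18348′ → 18′ and 11.0088″

29°31′0.88″ S, 179°18′11.01″ E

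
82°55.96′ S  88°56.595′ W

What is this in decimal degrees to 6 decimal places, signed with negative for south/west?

φ: 82 + 55.96/60 = 82.9326667
hemisphere S, so the sign is −
λ: 56.595′ = 0.943250°; total 88.9432500
W ⇒ negate

-82.932667, -88.943250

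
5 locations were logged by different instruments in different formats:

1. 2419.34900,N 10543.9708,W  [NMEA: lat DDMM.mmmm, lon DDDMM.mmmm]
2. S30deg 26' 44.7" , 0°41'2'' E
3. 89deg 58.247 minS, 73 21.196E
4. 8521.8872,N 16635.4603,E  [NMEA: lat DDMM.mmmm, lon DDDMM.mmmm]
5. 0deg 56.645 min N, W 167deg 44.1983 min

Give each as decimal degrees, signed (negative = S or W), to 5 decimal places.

1. 24.32248, -105.73285
2. -30.44575, 0.68389
3. -89.97078, 73.35327
4. 85.36479, 166.59101
5. 0.94408, -167.73664

Point 1:
  φ: split at 2 digits → 24° and 19.349′; 24 + 19.349/60 = 24.322483
  N → positive
  Lon: degrees = first 3 digits = 105, minutes = 43.9708; 105 + 43.9708/60 = 105.732847
  hemisphere W, so the sign is −
Point 2:
  Latitude: 30° + 26/60 + 44.7/3600 = 30 + 0.433333 + 0.012417 = 30.445750
  hemisphere S, so the sign is −
  Longitude: 0 + 41/60 + 2/3600 = 0.683889
  E → positive
Point 3:
  φ: 89 + 58.247/60 = 89.970783
  S → negative
  Lon: 73 + 21.196/60 = 73.353267
  E → positive
Point 4:
  Latitude: degrees = first 2 digits = 85, minutes = 21.8872; 85 + 21.8872/60 = 85.364787
  N ⇒ keep positive
  Longitude: degrees = first 3 digits = 166, minutes = 35.4603; 166 + 35.4603/60 = 166.591005
  E ⇒ keep positive
Point 5:
  Latitude: 56.645′ = 0.944083°; total 0.944083
  N → positive
  Lon: 167 + 44.1983/60 = 167.736638
  hemisphere W, so the sign is −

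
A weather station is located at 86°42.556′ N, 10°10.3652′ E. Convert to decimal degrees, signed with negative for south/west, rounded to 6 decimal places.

86.709267, 10.172753

Latitude: 42.556′ = 0.709267°; total 86.7092667
N → positive
Longitude: 10.3652′ = 0.172753°; total 10.1727533
E → positive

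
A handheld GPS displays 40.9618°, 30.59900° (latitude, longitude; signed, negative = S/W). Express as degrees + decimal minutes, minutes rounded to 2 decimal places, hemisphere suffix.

40° 57.71′ N, 30° 35.94′ E

Latitude: minutes = (40.961800 − 40) × 60 = 57.7080
Longitude: minutes = (30.599000 − 30) × 60 = 35.9400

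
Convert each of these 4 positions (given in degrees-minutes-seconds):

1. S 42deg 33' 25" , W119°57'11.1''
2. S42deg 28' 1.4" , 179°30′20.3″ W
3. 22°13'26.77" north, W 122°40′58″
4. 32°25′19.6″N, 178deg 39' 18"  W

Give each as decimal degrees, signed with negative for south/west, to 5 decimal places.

Point 1:
  Lat: 42° + 33/60 + 25/3600 = 42 + 0.550000 + 0.006944 = 42.556944
  S → negative
  λ: 57′ + 11.1″ = 57.18500′; 119 + 57.18500/60 = 119.953083
  W ⇒ negate
Point 2:
  φ: 42 + 28/60 + 1.4/3600 = 42.467056
  hemisphere S, so the sign is −
  λ: 179° + 30/60 + 20.3/3600 = 179 + 0.500000 + 0.005639 = 179.505639
  W ⇒ negate
Point 3:
  Lat: 22° + 13/60 + 26.77/3600 = 22 + 0.216667 + 0.007436 = 22.224103
  N ⇒ keep positive
  λ: 40′ + 58″ = 40.96667′; 122 + 40.96667/60 = 122.682778
  W ⇒ negate
Point 4:
  Latitude: 32° + 25/60 + 19.6/3600 = 32 + 0.416667 + 0.005444 = 32.422111
  N ⇒ keep positive
  Lon: 178° + 39/60 + 18/3600 = 178 + 0.650000 + 0.005000 = 178.655000
  W ⇒ negate

1. -42.55694, -119.95308
2. -42.46706, -179.50564
3. 22.22410, -122.68278
4. 32.42211, -178.65500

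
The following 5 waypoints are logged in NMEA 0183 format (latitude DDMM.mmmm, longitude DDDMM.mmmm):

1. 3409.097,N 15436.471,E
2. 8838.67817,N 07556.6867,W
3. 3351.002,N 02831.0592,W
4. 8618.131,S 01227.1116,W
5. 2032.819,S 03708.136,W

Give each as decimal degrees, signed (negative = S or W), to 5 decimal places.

Point 1:
  Latitude: split at 2 digits → 34° and 9.097′; 34 + 9.097/60 = 34.151617
  N → positive
  Longitude: split at 3 digits → 154° and 36.471′; 154 + 36.471/60 = 154.607850
  E ⇒ keep positive
Point 2:
  Lat: split at 2 digits → 88° and 38.67817′; 88 + 38.67817/60 = 88.644636
  N → positive
  λ: degrees = first 3 digits = 75, minutes = 56.6867; 75 + 56.6867/60 = 75.944778
  W → negative
Point 3:
  Lat: degrees = first 2 digits = 33, minutes = 51.002; 33 + 51.002/60 = 33.850033
  N → positive
  λ: split at 3 digits → 028° and 31.0592′; 28 + 31.0592/60 = 28.517653
  W → negative
Point 4:
  φ: split at 2 digits → 86° and 18.131′; 86 + 18.131/60 = 86.302183
  hemisphere S, so the sign is −
  Longitude: degrees = first 3 digits = 12, minutes = 27.1116; 12 + 27.1116/60 = 12.451860
  W ⇒ negate
Point 5:
  Lat: degrees = first 2 digits = 20, minutes = 32.819; 20 + 32.819/60 = 20.546983
  hemisphere S, so the sign is −
  λ: degrees = first 3 digits = 37, minutes = 8.136; 37 + 8.136/60 = 37.135600
  W → negative

1. 34.15162, 154.60785
2. 88.64464, -75.94478
3. 33.85003, -28.51765
4. -86.30218, -12.45186
5. -20.54698, -37.13560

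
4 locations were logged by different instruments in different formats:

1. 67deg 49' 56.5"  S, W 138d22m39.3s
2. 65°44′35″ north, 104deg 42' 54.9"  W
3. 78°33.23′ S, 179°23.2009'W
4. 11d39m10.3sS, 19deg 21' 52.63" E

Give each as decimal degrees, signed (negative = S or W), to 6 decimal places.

1. -67.832361, -138.377583
2. 65.743056, -104.715250
3. -78.553833, -179.386682
4. -11.652861, 19.364619

Point 1:
  Lat: 67 + 49/60 + 56.5/3600 = 67.8323611
  S → negative
  Lon: 138° + 22/60 + 39.3/3600 = 138 + 0.366667 + 0.010917 = 138.3775833
  W → negative
Point 2:
  Latitude: 65 + 44/60 + 35/3600 = 65.7430556
  N → positive
  λ: 42′ + 54.9″ = 42.91500′; 104 + 42.91500/60 = 104.7152500
  W → negative
Point 3:
  Latitude: 78 + 33.23/60 = 78.5538333
  S ⇒ negate
  Longitude: 23.2009′ = 0.386682°; total 179.3866817
  hemisphere W, so the sign is −
Point 4:
  Lat: 39′ + 10.3″ = 39.17167′; 11 + 39.17167/60 = 11.6528611
  S → negative
  Longitude: 21′ + 52.63″ = 21.87717′; 19 + 21.87717/60 = 19.3646194
  E → positive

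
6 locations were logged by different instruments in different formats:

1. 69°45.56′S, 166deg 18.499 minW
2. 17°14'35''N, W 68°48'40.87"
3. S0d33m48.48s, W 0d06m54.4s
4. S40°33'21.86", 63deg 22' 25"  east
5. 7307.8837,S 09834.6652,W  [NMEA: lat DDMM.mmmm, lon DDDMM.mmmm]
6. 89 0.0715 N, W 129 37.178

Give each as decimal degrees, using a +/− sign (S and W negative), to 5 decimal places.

Point 1:
  Latitude: 45.56′ = 0.759333°; total 69.759333
  S ⇒ negate
  λ: 166 + 18.499/60 = 166.308317
  W → negative
Point 2:
  φ: 14′ + 35″ = 14.58333′; 17 + 14.58333/60 = 17.243056
  N ⇒ keep positive
  λ: 68 + 48/60 + 40.87/3600 = 68.811353
  W → negative
Point 3:
  φ: 0° + 33/60 + 48.48/3600 = 0 + 0.550000 + 0.013467 = 0.563467
  S → negative
  Longitude: 0 + 6/60 + 54.4/3600 = 0.115111
  W → negative
Point 4:
  φ: 33′ + 21.86″ = 33.36433′; 40 + 33.36433/60 = 40.556072
  hemisphere S, so the sign is −
  Longitude: 63 + 22/60 + 25/3600 = 63.373611
  E ⇒ keep positive
Point 5:
  Latitude: split at 2 digits → 73° and 7.8837′; 73 + 7.8837/60 = 73.131395
  hemisphere S, so the sign is −
  λ: degrees = first 3 digits = 98, minutes = 34.6652; 98 + 34.6652/60 = 98.577753
  hemisphere W, so the sign is −
Point 6:
  Latitude: 0.0715′ = 0.001192°; total 89.001192
  N → positive
  Longitude: 37.178′ = 0.619633°; total 129.619633
  hemisphere W, so the sign is −

1. -69.75933, -166.30832
2. 17.24306, -68.81135
3. -0.56347, -0.11511
4. -40.55607, 63.37361
5. -73.13140, -98.57775
6. 89.00119, -129.61963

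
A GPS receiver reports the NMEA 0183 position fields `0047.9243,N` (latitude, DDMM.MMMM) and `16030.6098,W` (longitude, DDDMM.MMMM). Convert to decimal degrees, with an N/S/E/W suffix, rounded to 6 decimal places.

Latitude: split at 2 digits → 00° and 47.9243′; 0 + 47.9243/60 = 0.7987383
Longitude: degrees = first 3 digits = 160, minutes = 30.6098; 160 + 30.6098/60 = 160.5101633

0.798738° N, 160.510163° W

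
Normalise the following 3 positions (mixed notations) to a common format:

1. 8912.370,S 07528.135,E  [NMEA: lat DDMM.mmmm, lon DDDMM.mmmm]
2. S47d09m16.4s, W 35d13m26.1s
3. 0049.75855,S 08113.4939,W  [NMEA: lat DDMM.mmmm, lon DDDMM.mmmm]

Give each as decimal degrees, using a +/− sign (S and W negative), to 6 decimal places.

Point 1:
  Lat: degrees = first 2 digits = 89, minutes = 12.37; 89 + 12.37/60 = 89.2061667
  S ⇒ negate
  Lon: split at 3 digits → 075° and 28.135′; 75 + 28.135/60 = 75.4689167
  E → positive
Point 2:
  Lat: 9′ + 16.4″ = 9.27333′; 47 + 9.27333/60 = 47.1545556
  S ⇒ negate
  Longitude: 35° + 13/60 + 26.1/3600 = 35 + 0.216667 + 0.007250 = 35.2239167
  hemisphere W, so the sign is −
Point 3:
  Latitude: degrees = first 2 digits = 0, minutes = 49.75855; 0 + 49.75855/60 = 0.8293092
  S → negative
  λ: split at 3 digits → 081° and 13.4939′; 81 + 13.4939/60 = 81.2248983
  W → negative

1. -89.206167, 75.468917
2. -47.154556, -35.223917
3. -0.829309, -81.224898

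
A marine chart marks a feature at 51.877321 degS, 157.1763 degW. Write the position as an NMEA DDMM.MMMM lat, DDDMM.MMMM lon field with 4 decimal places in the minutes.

Lat: fractional part 0.877321 → 52.639260 minutes
Longitude: minutes = (157.176300 − 157) × 60 = 10.578000

5152.6393,S / 15710.5780,W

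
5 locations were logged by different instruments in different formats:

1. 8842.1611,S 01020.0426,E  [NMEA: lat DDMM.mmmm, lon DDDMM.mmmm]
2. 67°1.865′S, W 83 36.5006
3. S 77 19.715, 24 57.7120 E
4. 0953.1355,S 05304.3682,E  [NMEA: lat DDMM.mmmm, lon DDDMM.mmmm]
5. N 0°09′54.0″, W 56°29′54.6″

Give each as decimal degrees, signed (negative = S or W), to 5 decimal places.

Point 1:
  Latitude: degrees = first 2 digits = 88, minutes = 42.1611; 88 + 42.1611/60 = 88.702685
  S ⇒ negate
  Longitude: split at 3 digits → 010° and 20.0426′; 10 + 20.0426/60 = 10.334043
  E → positive
Point 2:
  φ: 67 + 1.865/60 = 67.031083
  hemisphere S, so the sign is −
  Lon: 36.5006′ = 0.608343°; total 83.608343
  hemisphere W, so the sign is −
Point 3:
  Latitude: 77 + 19.715/60 = 77.328583
  S → negative
  λ: 57.712′ = 0.961867°; total 24.961867
  E ⇒ keep positive
Point 4:
  φ: split at 2 digits → 09° and 53.1355′; 9 + 53.1355/60 = 9.885592
  S ⇒ negate
  Longitude: degrees = first 3 digits = 53, minutes = 4.3682; 53 + 4.3682/60 = 53.072803
  E ⇒ keep positive
Point 5:
  Lat: 9′ + 54″ = 9.90000′; 0 + 9.90000/60 = 0.165000
  N ⇒ keep positive
  Longitude: 56 + 29/60 + 54.6/3600 = 56.498500
  W ⇒ negate

1. -88.70269, 10.33404
2. -67.03108, -83.60834
3. -77.32858, 24.96187
4. -9.88559, 53.07280
5. 0.16500, -56.49850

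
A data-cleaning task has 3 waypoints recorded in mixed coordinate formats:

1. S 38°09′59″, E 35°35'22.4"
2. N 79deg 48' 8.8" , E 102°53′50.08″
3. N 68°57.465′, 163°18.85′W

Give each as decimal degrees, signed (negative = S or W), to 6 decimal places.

Point 1:
  Lat: 9′ + 59″ = 9.98333′; 38 + 9.98333/60 = 38.1663889
  S → negative
  Longitude: 35′ + 22.4″ = 35.37333′; 35 + 35.37333/60 = 35.5895556
  E ⇒ keep positive
Point 2:
  Latitude: 79° + 48/60 + 8.8/3600 = 79 + 0.800000 + 0.002444 = 79.8024444
  N → positive
  λ: 53′ + 50.08″ = 53.83467′; 102 + 53.83467/60 = 102.8972444
  E → positive
Point 3:
  Lat: 57.465′ = 0.957750°; total 68.9577500
  N → positive
  Longitude: 18.85′ = 0.314167°; total 163.3141667
  hemisphere W, so the sign is −

1. -38.166389, 35.589556
2. 79.802444, 102.897244
3. 68.957750, -163.314167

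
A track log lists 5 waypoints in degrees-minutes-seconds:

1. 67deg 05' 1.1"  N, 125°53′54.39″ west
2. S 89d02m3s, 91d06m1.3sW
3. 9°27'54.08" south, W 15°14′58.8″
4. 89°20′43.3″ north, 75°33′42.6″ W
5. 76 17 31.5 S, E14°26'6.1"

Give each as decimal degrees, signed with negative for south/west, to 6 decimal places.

Point 1:
  Lat: 67 + 5/60 + 1.1/3600 = 67.0836389
  N → positive
  Lon: 125° + 53/60 + 54.39/3600 = 125 + 0.883333 + 0.015108 = 125.8984417
  W ⇒ negate
Point 2:
  φ: 2′ + 3″ = 2.05000′; 89 + 2.05000/60 = 89.0341667
  hemisphere S, so the sign is −
  λ: 91° + 6/60 + 1.3/3600 = 91 + 0.100000 + 0.000361 = 91.1003611
  W → negative
Point 3:
  Lat: 9 + 27/60 + 54.08/3600 = 9.4650222
  hemisphere S, so the sign is −
  Lon: 14′ + 58.8″ = 14.98000′; 15 + 14.98000/60 = 15.2496667
  W ⇒ negate
Point 4:
  Lat: 89 + 20/60 + 43.3/3600 = 89.3453611
  N ⇒ keep positive
  λ: 75 + 33/60 + 42.6/3600 = 75.5618333
  W → negative
Point 5:
  Latitude: 17′ + 31.5″ = 17.52500′; 76 + 17.52500/60 = 76.2920833
  S ⇒ negate
  Lon: 14° + 26/60 + 6.1/3600 = 14 + 0.433333 + 0.001694 = 14.4350278
  E ⇒ keep positive

1. 67.083639, -125.898442
2. -89.034167, -91.100361
3. -9.465022, -15.249667
4. 89.345361, -75.561833
5. -76.292083, 14.435028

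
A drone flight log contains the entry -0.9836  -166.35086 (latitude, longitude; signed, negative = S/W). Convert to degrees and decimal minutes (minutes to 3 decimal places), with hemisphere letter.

Latitude is negative → S; |value| = 0.983600
φ: fractional part 0.983600 → 59.01600 minutes
Longitude is negative → W; |value| = 166.350860
Longitude: fractional part 0.350860 → 21.05160 minutes

0° 59.016′ S, 166° 21.052′ W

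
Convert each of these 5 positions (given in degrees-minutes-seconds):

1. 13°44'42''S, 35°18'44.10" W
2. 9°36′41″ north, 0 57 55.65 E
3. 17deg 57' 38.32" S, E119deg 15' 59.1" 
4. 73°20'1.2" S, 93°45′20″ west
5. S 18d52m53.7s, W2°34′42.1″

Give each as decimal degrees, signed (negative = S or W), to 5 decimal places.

1. -13.74500, -35.31225
2. 9.61139, 0.96546
3. -17.96064, 119.26642
4. -73.33367, -93.75556
5. -18.88158, -2.57836

Point 1:
  Latitude: 44′ + 42″ = 44.70000′; 13 + 44.70000/60 = 13.745000
  S ⇒ negate
  Lon: 35° + 18/60 + 44.1/3600 = 35 + 0.300000 + 0.012250 = 35.312250
  W ⇒ negate
Point 2:
  Latitude: 9 + 36/60 + 41/3600 = 9.611389
  N → positive
  λ: 57′ + 55.65″ = 57.92750′; 0 + 57.92750/60 = 0.965458
  E ⇒ keep positive
Point 3:
  φ: 17 + 57/60 + 38.32/3600 = 17.960644
  S → negative
  Lon: 119° + 15/60 + 59.1/3600 = 119 + 0.250000 + 0.016417 = 119.266417
  E → positive
Point 4:
  Latitude: 20′ + 1.2″ = 20.02000′; 73 + 20.02000/60 = 73.333667
  hemisphere S, so the sign is −
  λ: 93° + 45/60 + 20/3600 = 93 + 0.750000 + 0.005556 = 93.755556
  W ⇒ negate
Point 5:
  Lat: 52′ + 53.7″ = 52.89500′; 18 + 52.89500/60 = 18.881583
  hemisphere S, so the sign is −
  λ: 2° + 34/60 + 42.1/3600 = 2 + 0.566667 + 0.011694 = 2.578361
  W → negative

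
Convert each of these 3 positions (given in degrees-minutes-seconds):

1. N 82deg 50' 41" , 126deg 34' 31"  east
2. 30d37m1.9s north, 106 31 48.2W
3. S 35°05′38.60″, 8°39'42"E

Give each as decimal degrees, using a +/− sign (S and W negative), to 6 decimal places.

Point 1:
  Latitude: 82° + 50/60 + 41/3600 = 82 + 0.833333 + 0.011389 = 82.8447222
  N → positive
  λ: 126 + 34/60 + 31/3600 = 126.5752778
  E → positive
Point 2:
  Latitude: 37′ + 1.9″ = 37.03167′; 30 + 37.03167/60 = 30.6171944
  N ⇒ keep positive
  Longitude: 106 + 31/60 + 48.2/3600 = 106.5300556
  hemisphere W, so the sign is −
Point 3:
  φ: 5′ + 38.6″ = 5.64333′; 35 + 5.64333/60 = 35.0940556
  hemisphere S, so the sign is −
  Longitude: 8 + 39/60 + 42/3600 = 8.6616667
  E ⇒ keep positive

1. 82.844722, 126.575278
2. 30.617194, -106.530056
3. -35.094056, 8.661667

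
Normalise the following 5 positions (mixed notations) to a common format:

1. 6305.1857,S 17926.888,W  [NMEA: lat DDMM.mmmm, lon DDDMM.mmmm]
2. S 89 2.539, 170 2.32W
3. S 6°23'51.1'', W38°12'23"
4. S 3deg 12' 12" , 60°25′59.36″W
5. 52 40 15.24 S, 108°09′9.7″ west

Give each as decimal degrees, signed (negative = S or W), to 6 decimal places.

1. -63.086428, -179.448133
2. -89.042317, -170.038667
3. -6.397528, -38.206389
4. -3.203333, -60.433156
5. -52.670900, -108.152694

Point 1:
  Lat: split at 2 digits → 63° and 5.1857′; 63 + 5.1857/60 = 63.0864283
  S → negative
  Lon: split at 3 digits → 179° and 26.888′; 179 + 26.888/60 = 179.4481333
  W → negative
Point 2:
  φ: 2.539′ = 0.042317°; total 89.0423167
  S → negative
  λ: 2.32′ = 0.038667°; total 170.0386667
  hemisphere W, so the sign is −
Point 3:
  φ: 23′ + 51.1″ = 23.85167′; 6 + 23.85167/60 = 6.3975278
  hemisphere S, so the sign is −
  Lon: 38 + 12/60 + 23/3600 = 38.2063889
  hemisphere W, so the sign is −
Point 4:
  Lat: 12′ + 12″ = 12.20000′; 3 + 12.20000/60 = 3.2033333
  S ⇒ negate
  Longitude: 25′ + 59.36″ = 25.98933′; 60 + 25.98933/60 = 60.4331556
  W → negative
Point 5:
  φ: 52° + 40/60 + 15.24/3600 = 52 + 0.666667 + 0.004233 = 52.6709000
  hemisphere S, so the sign is −
  λ: 108° + 9/60 + 9.7/3600 = 108 + 0.150000 + 0.002694 = 108.1526944
  hemisphere W, so the sign is −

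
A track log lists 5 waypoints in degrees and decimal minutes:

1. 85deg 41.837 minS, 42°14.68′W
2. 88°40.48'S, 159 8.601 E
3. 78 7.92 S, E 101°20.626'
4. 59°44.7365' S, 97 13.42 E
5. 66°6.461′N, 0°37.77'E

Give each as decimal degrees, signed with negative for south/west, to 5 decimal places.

Point 1:
  φ: 85 + 41.837/60 = 85.697283
  hemisphere S, so the sign is −
  λ: 14.68′ = 0.244667°; total 42.244667
  W ⇒ negate
Point 2:
  Lat: 40.48′ = 0.674667°; total 88.674667
  hemisphere S, so the sign is −
  Lon: 8.601′ = 0.143350°; total 159.143350
  E ⇒ keep positive
Point 3:
  Latitude: 78 + 7.92/60 = 78.132000
  S ⇒ negate
  λ: 101 + 20.626/60 = 101.343767
  E ⇒ keep positive
Point 4:
  Lat: 44.7365′ = 0.745608°; total 59.745608
  hemisphere S, so the sign is −
  Lon: 97 + 13.42/60 = 97.223667
  E ⇒ keep positive
Point 5:
  Lat: 66 + 6.461/60 = 66.107683
  N ⇒ keep positive
  λ: 0 + 37.77/60 = 0.629500
  E ⇒ keep positive

1. -85.69728, -42.24467
2. -88.67467, 159.14335
3. -78.13200, 101.34377
4. -59.74561, 97.22367
5. 66.10768, 0.62950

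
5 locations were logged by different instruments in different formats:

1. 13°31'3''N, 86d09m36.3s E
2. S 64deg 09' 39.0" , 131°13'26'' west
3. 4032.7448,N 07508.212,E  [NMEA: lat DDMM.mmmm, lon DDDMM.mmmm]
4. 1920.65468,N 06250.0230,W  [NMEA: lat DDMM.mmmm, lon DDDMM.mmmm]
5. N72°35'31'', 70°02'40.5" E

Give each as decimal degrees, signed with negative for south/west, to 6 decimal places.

1. 13.517500, 86.160083
2. -64.160833, -131.223889
3. 40.545747, 75.136867
4. 19.344245, -62.833717
5. 72.591944, 70.044583

Point 1:
  φ: 13 + 31/60 + 3/3600 = 13.5175000
  N → positive
  Lon: 86 + 9/60 + 36.3/3600 = 86.1600833
  E → positive
Point 2:
  Latitude: 64 + 9/60 + 39/3600 = 64.1608333
  hemisphere S, so the sign is −
  Longitude: 13′ + 26″ = 13.43333′; 131 + 13.43333/60 = 131.2238889
  hemisphere W, so the sign is −
Point 3:
  Lat: split at 2 digits → 40° and 32.7448′; 40 + 32.7448/60 = 40.5457467
  N ⇒ keep positive
  Lon: split at 3 digits → 075° and 8.212′; 75 + 8.212/60 = 75.1368667
  E ⇒ keep positive
Point 4:
  φ: degrees = first 2 digits = 19, minutes = 20.65468; 19 + 20.65468/60 = 19.3442447
  N ⇒ keep positive
  Lon: split at 3 digits → 062° and 50.023′; 62 + 50.023/60 = 62.8337167
  W → negative
Point 5:
  Lat: 72 + 35/60 + 31/3600 = 72.5919444
  N → positive
  Lon: 2′ + 40.5″ = 2.67500′; 70 + 2.67500/60 = 70.0445833
  E ⇒ keep positive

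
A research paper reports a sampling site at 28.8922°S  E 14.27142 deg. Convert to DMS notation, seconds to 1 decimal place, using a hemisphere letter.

28°53′31.9″ S, 14°16′17.1″ E

Latitude: whole degrees 28; 53.53200′ → 53′ and 31.920″
λ: 0.271420 × 60 = 16.28520′ → 16′, remainder × 60 = 17.112″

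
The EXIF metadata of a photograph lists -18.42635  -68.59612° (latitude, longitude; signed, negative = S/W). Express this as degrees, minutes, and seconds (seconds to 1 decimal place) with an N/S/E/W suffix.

18°25′34.9″ S, 68°35′46.0″ W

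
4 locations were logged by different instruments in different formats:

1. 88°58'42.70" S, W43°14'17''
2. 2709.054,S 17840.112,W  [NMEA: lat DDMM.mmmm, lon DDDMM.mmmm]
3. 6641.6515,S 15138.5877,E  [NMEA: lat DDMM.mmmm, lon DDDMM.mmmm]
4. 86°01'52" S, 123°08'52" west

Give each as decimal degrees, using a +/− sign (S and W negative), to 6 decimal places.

Point 1:
  Lat: 88° + 58/60 + 42.7/3600 = 88 + 0.966667 + 0.011861 = 88.9785278
  S → negative
  Lon: 43° + 14/60 + 17/3600 = 43 + 0.233333 + 0.004722 = 43.2380556
  hemisphere W, so the sign is −
Point 2:
  Lat: split at 2 digits → 27° and 9.054′; 27 + 9.054/60 = 27.1509000
  hemisphere S, so the sign is −
  Lon: split at 3 digits → 178° and 40.112′; 178 + 40.112/60 = 178.6685333
  hemisphere W, so the sign is −
Point 3:
  Latitude: degrees = first 2 digits = 66, minutes = 41.6515; 66 + 41.6515/60 = 66.6941917
  S → negative
  λ: split at 3 digits → 151° and 38.5877′; 151 + 38.5877/60 = 151.6431283
  E → positive
Point 4:
  φ: 86° + 1/60 + 52/3600 = 86 + 0.016667 + 0.014444 = 86.0311111
  S ⇒ negate
  λ: 123 + 8/60 + 52/3600 = 123.1477778
  W ⇒ negate

1. -88.978528, -43.238056
2. -27.150900, -178.668533
3. -66.694192, 151.643128
4. -86.031111, -123.147778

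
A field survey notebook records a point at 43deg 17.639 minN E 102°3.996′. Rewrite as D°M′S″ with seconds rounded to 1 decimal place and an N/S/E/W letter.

Lat: 17.63900′ → 17′ and 0.63900 × 60 = 38.340″
Longitude: 3.99600′ → 3′ and 0.99600 × 60 = 59.760″

43°17′38.3″ N, 102°03′59.8″ E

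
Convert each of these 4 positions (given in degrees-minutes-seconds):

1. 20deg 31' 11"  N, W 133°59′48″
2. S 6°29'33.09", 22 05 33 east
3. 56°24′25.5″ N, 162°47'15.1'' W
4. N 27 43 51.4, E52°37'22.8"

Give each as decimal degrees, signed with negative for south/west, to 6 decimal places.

1. 20.519722, -133.996667
2. -6.492525, 22.092500
3. 56.407083, -162.787528
4. 27.730944, 52.623000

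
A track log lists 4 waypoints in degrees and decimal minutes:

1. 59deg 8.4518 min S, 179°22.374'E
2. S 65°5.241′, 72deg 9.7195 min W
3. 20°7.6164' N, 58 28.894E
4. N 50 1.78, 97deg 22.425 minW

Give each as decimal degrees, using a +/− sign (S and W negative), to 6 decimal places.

1. -59.140863, 179.372900
2. -65.087350, -72.161992
3. 20.126940, 58.481567
4. 50.029667, -97.373750

Point 1:
  φ: 59 + 8.4518/60 = 59.1408633
  S → negative
  Lon: 179 + 22.374/60 = 179.3729000
  E ⇒ keep positive
Point 2:
  Lat: 5.241′ = 0.087350°; total 65.0873500
  S ⇒ negate
  Longitude: 9.7195′ = 0.161992°; total 72.1619917
  W ⇒ negate
Point 3:
  Lat: 20 + 7.6164/60 = 20.1269400
  N → positive
  Lon: 58 + 28.894/60 = 58.4815667
  E ⇒ keep positive
Point 4:
  Lat: 1.78′ = 0.029667°; total 50.0296667
  N → positive
  Longitude: 22.425′ = 0.373750°; total 97.3737500
  W ⇒ negate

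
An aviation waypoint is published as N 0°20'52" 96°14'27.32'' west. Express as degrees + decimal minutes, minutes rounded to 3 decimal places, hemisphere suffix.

Lat: seconds/60 = 0.86667; minutes = 20 + 0.86667 = 20.86667
Longitude: seconds/60 = 0.45533; minutes = 14 + 0.45533 = 14.45533

0° 20.867′ N, 96° 14.455′ W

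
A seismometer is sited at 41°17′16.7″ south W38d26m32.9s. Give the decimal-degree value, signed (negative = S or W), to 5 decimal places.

-41.28797, -38.44247

φ: 17′ + 16.7″ = 17.27833′; 41 + 17.27833/60 = 41.287972
S → negative
Longitude: 38° + 26/60 + 32.9/3600 = 38 + 0.433333 + 0.009139 = 38.442472
W → negative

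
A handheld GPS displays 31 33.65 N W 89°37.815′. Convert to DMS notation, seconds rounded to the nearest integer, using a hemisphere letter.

31°33′39″ N, 89°37′49″ W

φ: fractional minutes 0.65000 × 60 = 39.00″
Lon: 37.81500′ → 37′ and 0.81500 × 60 = 48.90″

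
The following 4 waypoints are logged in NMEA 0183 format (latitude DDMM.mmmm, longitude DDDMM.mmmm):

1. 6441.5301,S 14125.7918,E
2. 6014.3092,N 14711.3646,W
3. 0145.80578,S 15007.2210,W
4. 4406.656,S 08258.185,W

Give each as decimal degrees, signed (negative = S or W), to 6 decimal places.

1. -64.692168, 141.429863
2. 60.238487, -147.189410
3. -1.763430, -150.120350
4. -44.110933, -82.969750

Point 1:
  φ: degrees = first 2 digits = 64, minutes = 41.5301; 64 + 41.5301/60 = 64.6921683
  hemisphere S, so the sign is −
  λ: degrees = first 3 digits = 141, minutes = 25.7918; 141 + 25.7918/60 = 141.4298633
  E ⇒ keep positive
Point 2:
  Latitude: split at 2 digits → 60° and 14.3092′; 60 + 14.3092/60 = 60.2384867
  N ⇒ keep positive
  Longitude: degrees = first 3 digits = 147, minutes = 11.3646; 147 + 11.3646/60 = 147.1894100
  W → negative
Point 3:
  Lat: split at 2 digits → 01° and 45.80578′; 1 + 45.80578/60 = 1.7634297
  S ⇒ negate
  λ: degrees = first 3 digits = 150, minutes = 7.221; 150 + 7.221/60 = 150.1203500
  W ⇒ negate
Point 4:
  φ: split at 2 digits → 44° and 6.656′; 44 + 6.656/60 = 44.1109333
  S → negative
  Longitude: split at 3 digits → 082° and 58.185′; 82 + 58.185/60 = 82.9697500
  W → negative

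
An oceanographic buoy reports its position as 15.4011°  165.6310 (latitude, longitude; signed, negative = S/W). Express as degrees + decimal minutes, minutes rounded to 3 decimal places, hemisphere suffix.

Latitude: 15° + 0.401100 × 60 = 15° 24.06600′
Longitude: 165° + 0.631000 × 60 = 165° 37.86000′

15° 24.066′ N, 165° 37.860′ E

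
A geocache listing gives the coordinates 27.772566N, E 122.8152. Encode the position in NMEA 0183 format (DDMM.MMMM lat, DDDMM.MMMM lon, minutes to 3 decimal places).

2746.354,N / 12248.912,E

Lat: 27° + 0.772566 × 60 = 27° 46.35396′
Longitude: 122° + 0.815200 × 60 = 122° 48.91200′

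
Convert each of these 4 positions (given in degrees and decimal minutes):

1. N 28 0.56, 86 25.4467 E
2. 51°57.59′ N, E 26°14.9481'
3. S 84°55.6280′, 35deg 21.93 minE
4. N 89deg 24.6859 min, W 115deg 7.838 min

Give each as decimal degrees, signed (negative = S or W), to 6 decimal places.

Point 1:
  Latitude: 0.56′ = 0.009333°; total 28.0093333
  N ⇒ keep positive
  λ: 86 + 25.4467/60 = 86.4241117
  E ⇒ keep positive
Point 2:
  Latitude: 57.59′ = 0.959833°; total 51.9598333
  N → positive
  Lon: 14.9481′ = 0.249135°; total 26.2491350
  E → positive
Point 3:
  φ: 84 + 55.628/60 = 84.9271333
  S ⇒ negate
  Lon: 21.93′ = 0.365500°; total 35.3655000
  E ⇒ keep positive
Point 4:
  Latitude: 24.6859′ = 0.411432°; total 89.4114317
  N → positive
  Lon: 7.838′ = 0.130633°; total 115.1306333
  W ⇒ negate

1. 28.009333, 86.424112
2. 51.959833, 26.249135
3. -84.927133, 35.365500
4. 89.411432, -115.130633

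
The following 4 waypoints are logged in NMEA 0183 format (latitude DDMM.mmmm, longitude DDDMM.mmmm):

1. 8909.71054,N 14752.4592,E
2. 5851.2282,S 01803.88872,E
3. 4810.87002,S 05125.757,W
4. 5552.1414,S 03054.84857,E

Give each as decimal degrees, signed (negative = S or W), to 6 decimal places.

Point 1:
  φ: degrees = first 2 digits = 89, minutes = 9.71054; 89 + 9.71054/60 = 89.1618423
  N ⇒ keep positive
  λ: split at 3 digits → 147° and 52.4592′; 147 + 52.4592/60 = 147.8743200
  E ⇒ keep positive
Point 2:
  Lat: split at 2 digits → 58° and 51.2282′; 58 + 51.2282/60 = 58.8538033
  S → negative
  Longitude: degrees = first 3 digits = 18, minutes = 3.88872; 18 + 3.88872/60 = 18.0648120
  E ⇒ keep positive
Point 3:
  φ: split at 2 digits → 48° and 10.87002′; 48 + 10.87002/60 = 48.1811670
  S → negative
  λ: degrees = first 3 digits = 51, minutes = 25.757; 51 + 25.757/60 = 51.4292833
  hemisphere W, so the sign is −
Point 4:
  Lat: split at 2 digits → 55° and 52.1414′; 55 + 52.1414/60 = 55.8690233
  hemisphere S, so the sign is −
  Longitude: split at 3 digits → 030° and 54.84857′; 30 + 54.84857/60 = 30.9141428
  E ⇒ keep positive

1. 89.161842, 147.874320
2. -58.853803, 18.064812
3. -48.181167, -51.429283
4. -55.869023, 30.914143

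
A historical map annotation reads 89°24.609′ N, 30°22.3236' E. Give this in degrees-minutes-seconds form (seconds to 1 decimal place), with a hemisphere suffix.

89°24′36.5″ N, 30°22′19.4″ E

Lat: fractional minutes 0.60900 × 60 = 36.540″
Lon: fractional minutes 0.32360 × 60 = 19.416″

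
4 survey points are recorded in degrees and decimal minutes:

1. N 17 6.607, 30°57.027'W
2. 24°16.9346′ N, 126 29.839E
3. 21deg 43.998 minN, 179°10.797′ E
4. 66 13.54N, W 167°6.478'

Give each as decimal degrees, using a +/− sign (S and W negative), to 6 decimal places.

1. 17.110117, -30.950450
2. 24.282243, 126.497317
3. 21.733300, 179.179950
4. 66.225667, -167.107967

Point 1:
  φ: 17 + 6.607/60 = 17.1101167
  N ⇒ keep positive
  Longitude: 30 + 57.027/60 = 30.9504500
  W ⇒ negate
Point 2:
  φ: 24 + 16.9346/60 = 24.2822433
  N ⇒ keep positive
  Lon: 126 + 29.839/60 = 126.4973167
  E ⇒ keep positive
Point 3:
  Lat: 21 + 43.998/60 = 21.7333000
  N ⇒ keep positive
  Longitude: 10.797′ = 0.179950°; total 179.1799500
  E → positive
Point 4:
  Lat: 66 + 13.54/60 = 66.2256667
  N → positive
  λ: 167 + 6.478/60 = 167.1079667
  W ⇒ negate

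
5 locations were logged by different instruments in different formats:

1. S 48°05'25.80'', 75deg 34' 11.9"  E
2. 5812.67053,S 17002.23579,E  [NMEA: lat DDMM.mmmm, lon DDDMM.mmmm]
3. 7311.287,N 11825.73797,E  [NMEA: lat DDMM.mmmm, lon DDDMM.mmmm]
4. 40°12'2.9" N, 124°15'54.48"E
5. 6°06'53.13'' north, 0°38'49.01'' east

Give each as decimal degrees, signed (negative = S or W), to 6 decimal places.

1. -48.090500, 75.569972
2. -58.211176, 170.037263
3. 73.188117, 118.428966
4. 40.200806, 124.265133
5. 6.114758, 0.646947

Point 1:
  Lat: 48 + 5/60 + 25.8/3600 = 48.0905000
  S → negative
  Longitude: 34′ + 11.9″ = 34.19833′; 75 + 34.19833/60 = 75.5699722
  E → positive
Point 2:
  Lat: degrees = first 2 digits = 58, minutes = 12.67053; 58 + 12.67053/60 = 58.2111755
  hemisphere S, so the sign is −
  Longitude: degrees = first 3 digits = 170, minutes = 2.23579; 170 + 2.23579/60 = 170.0372632
  E → positive
Point 3:
  Lat: degrees = first 2 digits = 73, minutes = 11.287; 73 + 11.287/60 = 73.1881167
  N → positive
  Lon: split at 3 digits → 118° and 25.73797′; 118 + 25.73797/60 = 118.4289662
  E ⇒ keep positive
Point 4:
  φ: 12′ + 2.9″ = 12.04833′; 40 + 12.04833/60 = 40.2008056
  N ⇒ keep positive
  Longitude: 124° + 15/60 + 54.48/3600 = 124 + 0.250000 + 0.015133 = 124.2651333
  E ⇒ keep positive
Point 5:
  Latitude: 6° + 6/60 + 53.13/3600 = 6 + 0.100000 + 0.014758 = 6.1147583
  N ⇒ keep positive
  Lon: 0 + 38/60 + 49.01/3600 = 0.6469472
  E → positive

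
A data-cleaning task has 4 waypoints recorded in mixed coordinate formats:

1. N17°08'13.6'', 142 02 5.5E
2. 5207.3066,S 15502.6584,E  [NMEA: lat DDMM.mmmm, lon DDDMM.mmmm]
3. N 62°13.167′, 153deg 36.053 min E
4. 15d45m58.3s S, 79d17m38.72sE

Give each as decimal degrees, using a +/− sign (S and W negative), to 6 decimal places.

Point 1:
  Latitude: 8′ + 13.6″ = 8.22667′; 17 + 8.22667/60 = 17.1371111
  N ⇒ keep positive
  Lon: 2′ + 5.5″ = 2.09167′; 142 + 2.09167/60 = 142.0348611
  E → positive
Point 2:
  Latitude: split at 2 digits → 52° and 7.3066′; 52 + 7.3066/60 = 52.1217767
  hemisphere S, so the sign is −
  Longitude: split at 3 digits → 155° and 2.6584′; 155 + 2.6584/60 = 155.0443067
  E ⇒ keep positive
Point 3:
  φ: 13.167′ = 0.219450°; total 62.2194500
  N → positive
  Lon: 36.053′ = 0.600883°; total 153.6008833
  E → positive
Point 4:
  Lat: 45′ + 58.3″ = 45.97167′; 15 + 45.97167/60 = 15.7661944
  S → negative
  Lon: 17′ + 38.72″ = 17.64533′; 79 + 17.64533/60 = 79.2940889
  E ⇒ keep positive

1. 17.137111, 142.034861
2. -52.121777, 155.044307
3. 62.219450, 153.600883
4. -15.766194, 79.294089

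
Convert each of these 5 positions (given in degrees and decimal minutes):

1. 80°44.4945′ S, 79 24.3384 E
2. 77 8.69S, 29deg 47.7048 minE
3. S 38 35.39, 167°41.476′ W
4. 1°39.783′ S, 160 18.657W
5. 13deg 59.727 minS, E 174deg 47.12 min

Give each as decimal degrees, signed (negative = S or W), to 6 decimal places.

1. -80.741575, 79.405640
2. -77.144833, 29.795080
3. -38.589833, -167.691267
4. -1.663050, -160.310950
5. -13.995450, 174.785333

Point 1:
  Lat: 80 + 44.4945/60 = 80.7415750
  S → negative
  λ: 79 + 24.3384/60 = 79.4056400
  E ⇒ keep positive
Point 2:
  Lat: 8.69′ = 0.144833°; total 77.1448333
  hemisphere S, so the sign is −
  λ: 47.7048′ = 0.795080°; total 29.7950800
  E → positive
Point 3:
  Latitude: 38 + 35.39/60 = 38.5898333
  S → negative
  Longitude: 41.476′ = 0.691267°; total 167.6912667
  W ⇒ negate
Point 4:
  Latitude: 1 + 39.783/60 = 1.6630500
  S ⇒ negate
  Lon: 18.657′ = 0.310950°; total 160.3109500
  W ⇒ negate
Point 5:
  Lat: 59.727′ = 0.995450°; total 13.9954500
  S → negative
  Longitude: 174 + 47.12/60 = 174.7853333
  E ⇒ keep positive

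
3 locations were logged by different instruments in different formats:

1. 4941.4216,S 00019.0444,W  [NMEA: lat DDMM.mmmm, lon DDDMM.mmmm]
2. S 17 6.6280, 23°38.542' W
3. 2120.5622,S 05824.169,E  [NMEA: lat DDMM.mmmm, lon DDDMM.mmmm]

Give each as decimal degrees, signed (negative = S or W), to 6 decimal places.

1. -49.690360, -0.317407
2. -17.110467, -23.642367
3. -21.342703, 58.402817

Point 1:
  Lat: degrees = first 2 digits = 49, minutes = 41.4216; 49 + 41.4216/60 = 49.6903600
  S → negative
  Longitude: split at 3 digits → 000° and 19.0444′; 0 + 19.0444/60 = 0.3174067
  W ⇒ negate
Point 2:
  Lat: 6.628′ = 0.110467°; total 17.1104667
  S ⇒ negate
  Lon: 23 + 38.542/60 = 23.6423667
  W → negative
Point 3:
  φ: split at 2 digits → 21° and 20.5622′; 21 + 20.5622/60 = 21.3427033
  hemisphere S, so the sign is −
  λ: split at 3 digits → 058° and 24.169′; 58 + 24.169/60 = 58.4028167
  E → positive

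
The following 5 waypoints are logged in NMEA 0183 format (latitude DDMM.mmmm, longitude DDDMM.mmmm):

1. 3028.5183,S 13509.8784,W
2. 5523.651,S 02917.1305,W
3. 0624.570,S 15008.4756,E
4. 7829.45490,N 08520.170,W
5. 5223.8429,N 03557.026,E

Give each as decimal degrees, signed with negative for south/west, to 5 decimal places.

Point 1:
  φ: degrees = first 2 digits = 30, minutes = 28.5183; 30 + 28.5183/60 = 30.475305
  S ⇒ negate
  Longitude: degrees = first 3 digits = 135, minutes = 9.8784; 135 + 9.8784/60 = 135.164640
  hemisphere W, so the sign is −
Point 2:
  Latitude: degrees = first 2 digits = 55, minutes = 23.651; 55 + 23.651/60 = 55.394183
  hemisphere S, so the sign is −
  λ: degrees = first 3 digits = 29, minutes = 17.1305; 29 + 17.1305/60 = 29.285508
  W → negative
Point 3:
  Latitude: degrees = first 2 digits = 6, minutes = 24.57; 6 + 24.57/60 = 6.409500
  S → negative
  Longitude: degrees = first 3 digits = 150, minutes = 8.4756; 150 + 8.4756/60 = 150.141260
  E → positive
Point 4:
  Lat: degrees = first 2 digits = 78, minutes = 29.4549; 78 + 29.4549/60 = 78.490915
  N → positive
  λ: degrees = first 3 digits = 85, minutes = 20.17; 85 + 20.17/60 = 85.336167
  W ⇒ negate
Point 5:
  φ: split at 2 digits → 52° and 23.8429′; 52 + 23.8429/60 = 52.397382
  N → positive
  λ: degrees = first 3 digits = 35, minutes = 57.026; 35 + 57.026/60 = 35.950433
  E ⇒ keep positive

1. -30.47531, -135.16464
2. -55.39418, -29.28551
3. -6.40950, 150.14126
4. 78.49092, -85.33617
5. 52.39738, 35.95043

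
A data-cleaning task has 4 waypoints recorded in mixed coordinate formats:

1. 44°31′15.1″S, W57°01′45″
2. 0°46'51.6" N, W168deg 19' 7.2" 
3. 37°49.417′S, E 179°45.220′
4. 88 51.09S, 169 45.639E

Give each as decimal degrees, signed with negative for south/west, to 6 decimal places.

1. -44.520861, -57.029167
2. 0.781000, -168.318667
3. -37.823617, 179.753667
4. -88.851500, 169.760650

Point 1:
  φ: 44° + 31/60 + 15.1/3600 = 44 + 0.516667 + 0.004194 = 44.5208611
  hemisphere S, so the sign is −
  Longitude: 57 + 1/60 + 45/3600 = 57.0291667
  W → negative
Point 2:
  Latitude: 0 + 46/60 + 51.6/3600 = 0.7810000
  N ⇒ keep positive
  λ: 19′ + 7.2″ = 19.12000′; 168 + 19.12000/60 = 168.3186667
  W ⇒ negate
Point 3:
  Lat: 37 + 49.417/60 = 37.8236167
  S → negative
  λ: 179 + 45.22/60 = 179.7536667
  E ⇒ keep positive
Point 4:
  Lat: 51.09′ = 0.851500°; total 88.8515000
  S → negative
  λ: 169 + 45.639/60 = 169.7606500
  E → positive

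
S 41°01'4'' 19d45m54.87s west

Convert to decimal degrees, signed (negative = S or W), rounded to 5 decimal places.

Latitude: 1′ + 4″ = 1.06667′; 41 + 1.06667/60 = 41.017778
S ⇒ negate
λ: 19° + 45/60 + 54.87/3600 = 19 + 0.750000 + 0.015242 = 19.765242
W → negative

-41.01778, -19.76524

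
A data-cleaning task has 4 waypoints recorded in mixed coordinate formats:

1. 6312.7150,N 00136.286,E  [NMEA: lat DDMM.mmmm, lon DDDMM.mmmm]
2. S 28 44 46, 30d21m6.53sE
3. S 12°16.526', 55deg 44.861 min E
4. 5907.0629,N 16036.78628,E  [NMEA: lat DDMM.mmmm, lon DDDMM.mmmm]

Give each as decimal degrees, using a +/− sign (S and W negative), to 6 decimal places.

1. 63.211917, 1.604767
2. -28.746111, 30.351814
3. -12.275433, 55.747683
4. 59.117715, 160.613105

Point 1:
  φ: split at 2 digits → 63° and 12.715′; 63 + 12.715/60 = 63.2119167
  N → positive
  Longitude: degrees = first 3 digits = 1, minutes = 36.286; 1 + 36.286/60 = 1.6047667
  E → positive
Point 2:
  Latitude: 28 + 44/60 + 46/3600 = 28.7461111
  hemisphere S, so the sign is −
  Longitude: 21′ + 6.53″ = 21.10883′; 30 + 21.10883/60 = 30.3518139
  E → positive
Point 3:
  Lat: 16.526′ = 0.275433°; total 12.2754333
  S → negative
  λ: 44.861′ = 0.747683°; total 55.7476833
  E ⇒ keep positive
Point 4:
  φ: degrees = first 2 digits = 59, minutes = 7.0629; 59 + 7.0629/60 = 59.1177150
  N ⇒ keep positive
  λ: split at 3 digits → 160° and 36.78628′; 160 + 36.78628/60 = 160.6131047
  E → positive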